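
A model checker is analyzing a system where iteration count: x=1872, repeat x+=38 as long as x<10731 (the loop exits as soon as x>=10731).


Step 1: x goes from 1872 toward 10731 by 38; the body runs while x<10731, so iterations = ceil((bound-start)/step)
Step 2: Distance=8859
Step 3: ceil(8859/38)=234

234


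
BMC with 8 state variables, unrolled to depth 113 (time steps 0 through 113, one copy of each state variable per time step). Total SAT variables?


BMC unrolls to depth k, creating one copy of each state var for steps 0..k.
Step count = 113 + 1 = 114 (steps 0 through 113)
Vars per step = 8
Total = 8 * 114 = 912

912


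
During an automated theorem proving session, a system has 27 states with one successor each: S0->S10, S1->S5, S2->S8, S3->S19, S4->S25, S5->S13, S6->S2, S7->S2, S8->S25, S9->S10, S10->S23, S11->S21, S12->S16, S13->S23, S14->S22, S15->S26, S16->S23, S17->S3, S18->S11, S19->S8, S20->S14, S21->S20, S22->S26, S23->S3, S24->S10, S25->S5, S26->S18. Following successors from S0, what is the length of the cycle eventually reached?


Trace from S0 until a state repeats:
  S0 -> S10 -> S23 -> S3 -> S19 -> S8 -> S25 -> S5 -> S13 -> S23
S23 first seen at step 2, revisited at step 9.
Cycle length = 9 - 2 = 7

7


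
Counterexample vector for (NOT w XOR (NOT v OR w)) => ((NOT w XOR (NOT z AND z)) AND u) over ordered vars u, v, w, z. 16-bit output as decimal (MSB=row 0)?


F1 = (NOT w XOR (NOT v OR w))
F2 = ((NOT w XOR (NOT z AND z)) AND u)
Counterexample to F1=>F2 is where F1=1 and F2=0.
Evaluate each row (bits = u,v,w,z, MSB first):
  row 0 [0000]: F1=0 F2=0 -> F1&~F2 -> 0
  row 1 [0001]: F1=0 F2=0 -> F1&~F2 -> 0
  row 2 [0010]: F1=1 F2=0 -> F1&~F2 -> 1
  row 3 [0011]: F1=1 F2=0 -> F1&~F2 -> 1
  row 4 [0100]: F1=1 F2=0 -> F1&~F2 -> 1
  row 5 [0101]: F1=1 F2=0 -> F1&~F2 -> 1
  row 6 [0110]: F1=1 F2=0 -> F1&~F2 -> 1
  row 7 [0111]: F1=1 F2=0 -> F1&~F2 -> 1
  row 8 [1000]: F1=0 F2=1 -> F1&~F2 -> 0
  row 9 [1001]: F1=0 F2=1 -> F1&~F2 -> 0
  row 10 [1010]: F1=1 F2=0 -> F1&~F2 -> 1
  row 11 [1011]: F1=1 F2=0 -> F1&~F2 -> 1
  row 12 [1100]: F1=1 F2=1 -> F1&~F2 -> 0
  row 13 [1101]: F1=1 F2=1 -> F1&~F2 -> 0
  row 14 [1110]: F1=1 F2=0 -> F1&~F2 -> 1
  row 15 [1111]: F1=1 F2=0 -> F1&~F2 -> 1
Full result column, 4 rows per line (u,v fixed per line; w,z runs 00..11 left to right):
  rows 0-3 [u,v=00]: 0011  = hex 3
  rows 4-7 [u,v=01]: 1111  = hex F
  rows 8-11 [u,v=10]: 0011  = hex 3
  rows 12-15 [u,v=11]: 0011  = hex 3
Counterexample vector (row 0 .. row 15) = 0011111100110011
Output column grouped in 4s = 0011 1111 0011 0011 = 0x3F33
Convert to decimal digit by digit (value = value*16 + digit):
  3 -> 3
  3*16 + 15 (F) = 63
  63*16 + 3 = 1011
  1011*16 + 3 = 16179
Decimal = 16179

16179


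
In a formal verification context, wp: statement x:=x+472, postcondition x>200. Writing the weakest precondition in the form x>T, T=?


Formula: wp(x:=E, P) = P[E/x] (substitute E for x in postcondition)
Step 1: Postcondition: x>200
Step 2: Substitute x+472 for x: x+472>200
Step 3: Solve for x: x > 200-472 = -272

-272


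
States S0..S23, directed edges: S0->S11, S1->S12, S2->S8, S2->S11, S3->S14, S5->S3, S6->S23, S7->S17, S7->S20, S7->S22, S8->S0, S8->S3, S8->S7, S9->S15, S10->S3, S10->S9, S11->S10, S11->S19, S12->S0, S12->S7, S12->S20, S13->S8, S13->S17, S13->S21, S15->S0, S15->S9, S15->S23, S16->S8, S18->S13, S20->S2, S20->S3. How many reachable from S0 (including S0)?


BFS from S0:
  layer 0: {S0}
  layer 1: {S11}
  layer 2: {S10, S19}
  layer 3: {S3, S9}
  layer 4: {S14, S15}
  layer 5: {S23}
Reachable set: {S0, S3, S9, S10, S11, S14, S15, S19, S23}
Count = 9

9


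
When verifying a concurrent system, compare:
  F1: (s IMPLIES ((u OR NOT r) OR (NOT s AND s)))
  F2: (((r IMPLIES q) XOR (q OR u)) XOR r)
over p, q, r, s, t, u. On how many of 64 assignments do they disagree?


F1 = (s IMPLIES ((u OR NOT r) OR (NOT s AND s)))
F2 = (((r IMPLIES q) XOR (q OR u)) XOR r)
Evaluate both on each of 64 rows (bits = p,q,r,s,t,u):
  row 0 [000000]: F1=1 F2=1 -> 0
  row 1 [000001]: F1=1 F2=0 (differ) -> 1
  row 2 [000010]: F1=1 F2=1 -> 0
  row 3 [000011]: F1=1 F2=0 (differ) -> 1
  row 4 [000100]: F1=1 F2=1 -> 0
  (every remaining row is evaluated the same way; all 64 results are listed next)
Full result column, 8 rows per line (p,q,r fixed per line; s,t,u runs 000..111 left to right):
  rows 0-7 [p,q,r=000]: 01010101  (ones: 4)
  rows 8-15 [p,q,r=001]: 01011111  (ones: 6)
  rows 16-23 [p,q,r=010]: 11111111  (ones: 8)
  rows 24-31 [p,q,r=011]: 00001010  (ones: 2)
  rows 32-39 [p,q,r=100]: 01010101  (ones: 4)
  rows 40-47 [p,q,r=101]: 01011111  (ones: 6)
  rows 48-55 [p,q,r=110]: 11111111  (ones: 8)
  rows 56-63 [p,q,r=111]: 00001010  (ones: 2)
Disagreements = 4+6+8+2+4+6+8+2 = 40

40


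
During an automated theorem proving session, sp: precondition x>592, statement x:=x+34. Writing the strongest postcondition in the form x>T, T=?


Formula: sp(P, x:=E) = exists old_x. (x = E[old_x/x]) AND P[old_x/x] (old_x is the value of x before the assignment; eliminate old_x by solving x = E[old_x/x] for old_x)
Step 1: Precondition P: x>592, i.e. old_x > 592
Step 2: Assignment gives x = old_x + 34, so old_x = x - 34
Step 3: Substitute into P: x - 34 > 592
Step 4: Simplify: x > 592+34 = 626

626


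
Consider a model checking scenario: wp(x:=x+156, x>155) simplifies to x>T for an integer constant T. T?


Formula: wp(x:=E, P) = P[E/x] (substitute E for x in postcondition)
Step 1: Postcondition: x>155
Step 2: Substitute x+156 for x: x+156>155
Step 3: Solve for x: x > 155-156 = -1

-1


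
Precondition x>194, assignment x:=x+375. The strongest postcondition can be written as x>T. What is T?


Formula: sp(P, x:=E) = exists old_x. (x = E[old_x/x]) AND P[old_x/x] (old_x is the value of x before the assignment; eliminate old_x by solving x = E[old_x/x] for old_x)
Step 1: Precondition P: x>194, i.e. old_x > 194
Step 2: Assignment gives x = old_x + 375, so old_x = x - 375
Step 3: Substitute into P: x - 375 > 194
Step 4: Simplify: x > 194+375 = 569

569


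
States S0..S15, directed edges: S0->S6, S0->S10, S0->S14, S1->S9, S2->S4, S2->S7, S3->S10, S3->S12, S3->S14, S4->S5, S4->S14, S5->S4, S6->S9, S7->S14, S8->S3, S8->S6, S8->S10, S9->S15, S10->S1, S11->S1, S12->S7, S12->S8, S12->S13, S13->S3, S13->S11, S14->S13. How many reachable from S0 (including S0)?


BFS from S0:
  layer 0: {S0}
  layer 1: {S6, S10, S14}
  layer 2: {S1, S9, S13}
  layer 3: {S3, S11, S15}
  layer 4: {S12}
  layer 5: {S7, S8}
Reachable set: {S0, S1, S3, S6, S7, S8, S9, S10, S11, S12, S13, S14, S15}
Count = 13

13


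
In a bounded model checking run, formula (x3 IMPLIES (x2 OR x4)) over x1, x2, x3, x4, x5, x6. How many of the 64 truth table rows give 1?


Formula: (x3 IMPLIES (x2 OR x4)) over 6 vars (64 rows)
Evaluate each row (x1, x2, x3, x4, x5, x6 as bits, MSB first):
  row 0 [000000]: (0 IMPLIES (0 OR 0)) -> 1
  row 1 [000001]: (0 IMPLIES (0 OR 0)) -> 1
  row 2 [000010]: (0 IMPLIES (0 OR 0)) -> 1
  row 3 [000011]: (0 IMPLIES (0 OR 0)) -> 1
  row 4 [000100]: (0 IMPLIES (0 OR 1)) -> 1
  (every remaining row is evaluated the same way; all 64 results are listed next)
Full result column, 8 rows per line (x1,x2,x3 fixed per line; x4,x5,x6 runs 000..111 left to right):
  rows 0-7 [x1,x2,x3=000]: 11111111  (ones: 8)
  rows 8-15 [x1,x2,x3=001]: 00001111  (ones: 4)
  rows 16-23 [x1,x2,x3=010]: 11111111  (ones: 8)
  rows 24-31 [x1,x2,x3=011]: 11111111  (ones: 8)
  rows 32-39 [x1,x2,x3=100]: 11111111  (ones: 8)
  rows 40-47 [x1,x2,x3=101]: 00001111  (ones: 4)
  rows 48-55 [x1,x2,x3=110]: 11111111  (ones: 8)
  rows 56-63 [x1,x2,x3=111]: 11111111  (ones: 8)
Count of 1-rows = 8+4+8+8+8+4+8+8 = 56

56


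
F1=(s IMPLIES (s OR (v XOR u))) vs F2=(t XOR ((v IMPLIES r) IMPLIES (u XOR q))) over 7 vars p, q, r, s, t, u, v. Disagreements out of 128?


F1 = (s IMPLIES (s OR (v XOR u)))
F2 = (t XOR ((v IMPLIES r) IMPLIES (u XOR q)))
Evaluate both on each of 128 rows (bits = p,q,r,s,t,u,v):
  row 0 [0000000]: F1=1 F2=0 (differ) -> 1
  row 1 [0000001]: F1=1 F2=1 -> 0
  row 2 [0000010]: F1=1 F2=1 -> 0
  row 3 [0000011]: F1=1 F2=1 -> 0
  row 4 [0000100]: F1=1 F2=1 -> 0
  (every remaining row is evaluated the same way; all 128 results are listed next)
Full result column, 8 rows per line (p,q,r,s fixed per line; t,u,v runs 000..111 left to right):
  rows 0-7 [p,q,r,s=0000]: 10000111  (ones: 4)
  rows 8-15 [p,q,r,s=0001]: 10000111  (ones: 4)
  rows 16-23 [p,q,r,s=0010]: 11000011  (ones: 4)
  rows 24-31 [p,q,r,s=0011]: 11000011  (ones: 4)
  rows 32-39 [p,q,r,s=0100]: 00101101  (ones: 4)
  rows 40-47 [p,q,r,s=0101]: 00101101  (ones: 4)
  rows 48-55 [p,q,r,s=0110]: 00111100  (ones: 4)
  rows 56-63 [p,q,r,s=0111]: 00111100  (ones: 4)
  rows 64-71 [p,q,r,s=1000]: 10000111  (ones: 4)
  rows 72-79 [p,q,r,s=1001]: 10000111  (ones: 4)
  rows 80-87 [p,q,r,s=1010]: 11000011  (ones: 4)
  rows 88-95 [p,q,r,s=1011]: 11000011  (ones: 4)
  rows 96-103 [p,q,r,s=1100]: 00101101  (ones: 4)
  rows 104-111 [p,q,r,s=1101]: 00101101  (ones: 4)
  rows 112-119 [p,q,r,s=1110]: 00111100  (ones: 4)
  rows 120-127 [p,q,r,s=1111]: 00111100  (ones: 4)
Disagreements = 4+4+4+4+4+4+4+4+4+4+4+4+4+4+4+4 = 64

64


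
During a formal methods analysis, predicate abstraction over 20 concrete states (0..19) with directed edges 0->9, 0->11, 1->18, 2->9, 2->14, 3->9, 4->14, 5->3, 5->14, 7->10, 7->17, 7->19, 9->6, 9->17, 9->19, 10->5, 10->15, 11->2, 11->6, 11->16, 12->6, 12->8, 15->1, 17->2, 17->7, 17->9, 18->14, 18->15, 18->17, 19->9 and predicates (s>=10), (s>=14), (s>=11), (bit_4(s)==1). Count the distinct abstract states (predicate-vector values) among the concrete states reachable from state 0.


BFS from 0:
Concrete reachable: {0, 1, 2, 3, 5, 6, 7, 9, 10, 11, 14, 15, 16, 17, 18, 19}
Abstract via predicates (s>=10), (s>=14), (s>=11), (bit_4(s)==1):
  (0,0,0,0) <- {0, 1, 2, 3, 5, 6, 7, 9}
  (1,0,0,0) <- {10}
  (1,0,1,0) <- {11}
  (1,1,1,0) <- {14, 15}
  (1,1,1,1) <- {16, 17, 18, 19}
Distinct abstract states = 5

5


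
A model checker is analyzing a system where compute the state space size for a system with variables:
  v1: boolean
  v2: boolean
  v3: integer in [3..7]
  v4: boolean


State space = product of domain sizes of all variables.
Domain sizes:
  v1 (boolean): 2
  v2 (boolean): 2
  v3 (integer in [3..7]): 5
  v4 (boolean): 2
Product = 2 * 2 * 5 * 2 = 40

40


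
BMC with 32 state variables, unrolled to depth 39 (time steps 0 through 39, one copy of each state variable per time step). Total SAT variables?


BMC unrolls to depth k, creating one copy of each state var for steps 0..k.
Step count = 39 + 1 = 40 (steps 0 through 39)
Vars per step = 32
Total = 32 * 40 = 1280

1280


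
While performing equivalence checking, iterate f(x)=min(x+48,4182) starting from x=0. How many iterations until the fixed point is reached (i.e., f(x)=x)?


Step 1: x=0, cap=4182, increment=48
Step 2: x grows by 48 each step until capped at 4182; fixed point is x=4182
Step 3: iterations = ceil(4182/48) = 88

88


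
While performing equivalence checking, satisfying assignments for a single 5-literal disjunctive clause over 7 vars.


Step 1: Total=2^7=128
Step 2: Unsat when all 5 false: 2^2=4
Step 3: Sat=128-4=124

124


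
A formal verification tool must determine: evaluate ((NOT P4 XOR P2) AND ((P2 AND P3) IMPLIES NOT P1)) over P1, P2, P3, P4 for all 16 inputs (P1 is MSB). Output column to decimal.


Formula: ((NOT P4 XOR P2) AND ((P2 AND P3) IMPLIES NOT P1)) over P1, P2, P3, P4 (16 rows)
Evaluate each row (bits = P1,P2,P3,P4, MSB first):
  row 0 [0000]: ((NOT 0 XOR 0) AND ((0 AND 0) IMPLIES NOT 0)) -> 1
  row 1 [0001]: ((NOT 1 XOR 0) AND ((0 AND 0) IMPLIES NOT 0)) -> 0
  row 2 [0010]: ((NOT 0 XOR 0) AND ((0 AND 1) IMPLIES NOT 0)) -> 1
  row 3 [0011]: ((NOT 1 XOR 0) AND ((0 AND 1) IMPLIES NOT 0)) -> 0
  row 4 [0100]: ((NOT 0 XOR 1) AND ((1 AND 0) IMPLIES NOT 0)) -> 0
  row 5 [0101]: ((NOT 1 XOR 1) AND ((1 AND 0) IMPLIES NOT 0)) -> 1
  row 6 [0110]: ((NOT 0 XOR 1) AND ((1 AND 1) IMPLIES NOT 0)) -> 0
  row 7 [0111]: ((NOT 1 XOR 1) AND ((1 AND 1) IMPLIES NOT 0)) -> 1
  row 8 [1000]: ((NOT 0 XOR 0) AND ((0 AND 0) IMPLIES NOT 1)) -> 1
  row 9 [1001]: ((NOT 1 XOR 0) AND ((0 AND 0) IMPLIES NOT 1)) -> 0
  row 10 [1010]: ((NOT 0 XOR 0) AND ((0 AND 1) IMPLIES NOT 1)) -> 1
  row 11 [1011]: ((NOT 1 XOR 0) AND ((0 AND 1) IMPLIES NOT 1)) -> 0
  row 12 [1100]: ((NOT 0 XOR 1) AND ((1 AND 0) IMPLIES NOT 1)) -> 0
  row 13 [1101]: ((NOT 1 XOR 1) AND ((1 AND 0) IMPLIES NOT 1)) -> 1
  row 14 [1110]: ((NOT 0 XOR 1) AND ((1 AND 1) IMPLIES NOT 1)) -> 0
  row 15 [1111]: ((NOT 1 XOR 1) AND ((1 AND 1) IMPLIES NOT 1)) -> 0
Full result column, 4 rows per line (P1,P2 fixed per line; P3,P4 runs 00..11 left to right):
  rows 0-3 [P1,P2=00]: 1010  = hex A
  rows 4-7 [P1,P2=01]: 0101  = hex 5
  rows 8-11 [P1,P2=10]: 1010  = hex A
  rows 12-15 [P1,P2=11]: 0100  = hex 4
Output column (row 0 .. row 15) = 1010010110100100
Output column grouped in 4s = 1010 0101 1010 0100 = 0xA5A4
Convert to decimal digit by digit (value = value*16 + digit):
  A -> 10
  10*16 + 5 = 165
  165*16 + 10 (A) = 2650
  2650*16 + 4 = 42404
Decimal = 42404

42404


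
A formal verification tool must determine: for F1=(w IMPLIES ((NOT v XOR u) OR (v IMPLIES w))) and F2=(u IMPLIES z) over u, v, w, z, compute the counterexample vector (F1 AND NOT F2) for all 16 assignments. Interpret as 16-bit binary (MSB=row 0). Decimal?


F1 = (w IMPLIES ((NOT v XOR u) OR (v IMPLIES w)))
F2 = (u IMPLIES z)
Counterexample to F1=>F2 is where F1=1 and F2=0.
Evaluate each row (bits = u,v,w,z, MSB first):
  row 0 [0000]: F1=1 F2=1 -> F1&~F2 -> 0
  row 1 [0001]: F1=1 F2=1 -> F1&~F2 -> 0
  row 2 [0010]: F1=1 F2=1 -> F1&~F2 -> 0
  row 3 [0011]: F1=1 F2=1 -> F1&~F2 -> 0
  row 4 [0100]: F1=1 F2=1 -> F1&~F2 -> 0
  row 5 [0101]: F1=1 F2=1 -> F1&~F2 -> 0
  row 6 [0110]: F1=1 F2=1 -> F1&~F2 -> 0
  row 7 [0111]: F1=1 F2=1 -> F1&~F2 -> 0
  row 8 [1000]: F1=1 F2=0 -> F1&~F2 -> 1
  row 9 [1001]: F1=1 F2=1 -> F1&~F2 -> 0
  row 10 [1010]: F1=1 F2=0 -> F1&~F2 -> 1
  row 11 [1011]: F1=1 F2=1 -> F1&~F2 -> 0
  row 12 [1100]: F1=1 F2=0 -> F1&~F2 -> 1
  row 13 [1101]: F1=1 F2=1 -> F1&~F2 -> 0
  row 14 [1110]: F1=1 F2=0 -> F1&~F2 -> 1
  row 15 [1111]: F1=1 F2=1 -> F1&~F2 -> 0
Full result column, 4 rows per line (u,v fixed per line; w,z runs 00..11 left to right):
  rows 0-3 [u,v=00]: 0000  = hex 0
  rows 4-7 [u,v=01]: 0000  = hex 0
  rows 8-11 [u,v=10]: 1010  = hex A
  rows 12-15 [u,v=11]: 1010  = hex A
Counterexample vector (row 0 .. row 15) = 0000000010101010
Output column grouped in 4s = 0000 0000 1010 1010 = 0x00AA
Convert to decimal digit by digit (value = value*16 + digit):
  0 -> 0
  0*16 + 0 = 0
  0*16 + 10 (A) = 10
  10*16 + 10 (A) = 170
Decimal = 170

170


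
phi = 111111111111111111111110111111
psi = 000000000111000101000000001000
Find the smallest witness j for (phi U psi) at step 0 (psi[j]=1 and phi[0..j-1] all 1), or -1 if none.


(phi U psi) at 0: need smallest j with psi[j]=1 and phi[i]=1 for all i in [0,j).
Scan from step 0:
  step 0: phi=1, psi=0 -> continue
  step 1: phi=1, psi=0 -> continue
  step 2: phi=1, psi=0 -> continue
  step 3: phi=1, psi=0 -> continue
  step 9: psi=1 and phi held for [0,9) -> witness found
Witness step = 9

9


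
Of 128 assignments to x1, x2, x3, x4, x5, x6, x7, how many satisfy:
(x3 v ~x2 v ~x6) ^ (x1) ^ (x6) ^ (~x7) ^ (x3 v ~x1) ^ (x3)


CNF with 6 clauses over 7 vars (128 assignments).
An assignment satisfies CNF iff every clause has >=1 true literal.
Check each row (bits = x1,x2,x3,x4,x5,x6,x7; clause T/F shown):
  row 0 [0000000]: clauses=TFFTTF -> 0
  row 1 [0000001]: clauses=TFFFTF -> 0
  row 2 [0000010]: clauses=TFTTTF -> 0
  row 3 [0000011]: clauses=TFTFTF -> 0
  row 4 [0000100]: clauses=TFFTTF -> 0
  (every remaining row is evaluated the same way; all 128 results are listed next)
Full result column, 8 rows per line (x1,x2,x3,x4 fixed per line; x5,x6,x7 runs 000..111 left to right):
  rows 0-7 [x1,x2,x3,x4=0000]: 00000000  (ones: 0)
  rows 8-15 [x1,x2,x3,x4=0001]: 00000000  (ones: 0)
  rows 16-23 [x1,x2,x3,x4=0010]: 00000000  (ones: 0)
  rows 24-31 [x1,x2,x3,x4=0011]: 00000000  (ones: 0)
  rows 32-39 [x1,x2,x3,x4=0100]: 00000000  (ones: 0)
  rows 40-47 [x1,x2,x3,x4=0101]: 00000000  (ones: 0)
  rows 48-55 [x1,x2,x3,x4=0110]: 00000000  (ones: 0)
  rows 56-63 [x1,x2,x3,x4=0111]: 00000000  (ones: 0)
  rows 64-71 [x1,x2,x3,x4=1000]: 00000000  (ones: 0)
  rows 72-79 [x1,x2,x3,x4=1001]: 00000000  (ones: 0)
  rows 80-87 [x1,x2,x3,x4=1010]: 00100010  (ones: 2)
  rows 88-95 [x1,x2,x3,x4=1011]: 00100010  (ones: 2)
  rows 96-103 [x1,x2,x3,x4=1100]: 00000000  (ones: 0)
  rows 104-111 [x1,x2,x3,x4=1101]: 00000000  (ones: 0)
  rows 112-119 [x1,x2,x3,x4=1110]: 00100010  (ones: 2)
  rows 120-127 [x1,x2,x3,x4=1111]: 00100010  (ones: 2)
Satisfying assignments = 0+0+0+0+0+0+0+0+0+0+2+2+0+0+2+2 = 8

8


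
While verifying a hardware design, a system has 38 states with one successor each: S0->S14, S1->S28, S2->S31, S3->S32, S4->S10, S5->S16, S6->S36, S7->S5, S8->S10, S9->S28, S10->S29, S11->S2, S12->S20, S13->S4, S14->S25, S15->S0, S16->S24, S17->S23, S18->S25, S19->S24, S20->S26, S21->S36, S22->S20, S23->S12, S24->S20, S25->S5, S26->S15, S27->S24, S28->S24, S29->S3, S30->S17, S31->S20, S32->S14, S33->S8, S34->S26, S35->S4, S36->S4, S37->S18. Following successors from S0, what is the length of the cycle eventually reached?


Trace from S0 until a state repeats:
  S0 -> S14 -> S25 -> S5 -> S16 -> S24 -> S20 -> S26 -> S15 -> S0
S0 first seen at step 0, revisited at step 9.
Cycle length = 9 - 0 = 9

9


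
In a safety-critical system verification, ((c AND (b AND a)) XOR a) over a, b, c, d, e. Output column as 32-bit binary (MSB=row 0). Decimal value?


Formula: ((c AND (b AND a)) XOR a) over a, b, c, d, e (32 rows)
Evaluate each row (bits = a,b,c,d,e, MSB first):
  row 0 [00000]: ((0 AND (0 AND 0)) XOR 0) -> 0
  row 1 [00001]: ((0 AND (0 AND 0)) XOR 0) -> 0
  row 2 [00010]: ((0 AND (0 AND 0)) XOR 0) -> 0
  row 3 [00011]: ((0 AND (0 AND 0)) XOR 0) -> 0
  row 4 [00100]: ((1 AND (0 AND 0)) XOR 0) -> 0
  row 5 [00101]: ((1 AND (0 AND 0)) XOR 0) -> 0
  row 6 [00110]: ((1 AND (0 AND 0)) XOR 0) -> 0
  row 7 [00111]: ((1 AND (0 AND 0)) XOR 0) -> 0
  row 8 [01000]: ((0 AND (1 AND 0)) XOR 0) -> 0
  row 9 [01001]: ((0 AND (1 AND 0)) XOR 0) -> 0
  row 10 [01010]: ((0 AND (1 AND 0)) XOR 0) -> 0
  row 11 [01011]: ((0 AND (1 AND 0)) XOR 0) -> 0
  row 12 [01100]: ((1 AND (1 AND 0)) XOR 0) -> 0
  row 13 [01101]: ((1 AND (1 AND 0)) XOR 0) -> 0
  row 14 [01110]: ((1 AND (1 AND 0)) XOR 0) -> 0
  row 15 [01111]: ((1 AND (1 AND 0)) XOR 0) -> 0
  row 16 [10000]: ((0 AND (0 AND 1)) XOR 1) -> 1
  row 17 [10001]: ((0 AND (0 AND 1)) XOR 1) -> 1
  row 18 [10010]: ((0 AND (0 AND 1)) XOR 1) -> 1
  row 19 [10011]: ((0 AND (0 AND 1)) XOR 1) -> 1
  row 20 [10100]: ((1 AND (0 AND 1)) XOR 1) -> 1
  row 21 [10101]: ((1 AND (0 AND 1)) XOR 1) -> 1
  row 22 [10110]: ((1 AND (0 AND 1)) XOR 1) -> 1
  row 23 [10111]: ((1 AND (0 AND 1)) XOR 1) -> 1
  row 24 [11000]: ((0 AND (1 AND 1)) XOR 1) -> 1
  row 25 [11001]: ((0 AND (1 AND 1)) XOR 1) -> 1
  row 26 [11010]: ((0 AND (1 AND 1)) XOR 1) -> 1
  row 27 [11011]: ((0 AND (1 AND 1)) XOR 1) -> 1
  row 28 [11100]: ((1 AND (1 AND 1)) XOR 1) -> 0
  row 29 [11101]: ((1 AND (1 AND 1)) XOR 1) -> 0
  row 30 [11110]: ((1 AND (1 AND 1)) XOR 1) -> 0
  row 31 [11111]: ((1 AND (1 AND 1)) XOR 1) -> 0
Full result column, 4 rows per line (a,b,c fixed per line; d,e runs 00..11 left to right):
  rows 0-3 [a,b,c=000]: 0000  = hex 0
  rows 4-7 [a,b,c=001]: 0000  = hex 0
  rows 8-11 [a,b,c=010]: 0000  = hex 0
  rows 12-15 [a,b,c=011]: 0000  = hex 0
  rows 16-19 [a,b,c=100]: 1111  = hex F
  rows 20-23 [a,b,c=101]: 1111  = hex F
  rows 24-27 [a,b,c=110]: 1111  = hex F
  rows 28-31 [a,b,c=111]: 0000  = hex 0
Output column (row 0 .. row 31) = 00000000000000001111111111110000
Output column grouped in 4s = 0000 0000 0000 0000 1111 1111 1111 0000 = 0x0000FFF0
Convert to decimal digit by digit (value = value*16 + digit):
  0 -> 0
  0*16 + 0 = 0
  0*16 + 0 = 0
  0*16 + 0 = 0
  0*16 + 15 (F) = 15
  15*16 + 15 (F) = 255
  255*16 + 15 (F) = 4095
  4095*16 + 0 = 65520
Decimal = 65520

65520


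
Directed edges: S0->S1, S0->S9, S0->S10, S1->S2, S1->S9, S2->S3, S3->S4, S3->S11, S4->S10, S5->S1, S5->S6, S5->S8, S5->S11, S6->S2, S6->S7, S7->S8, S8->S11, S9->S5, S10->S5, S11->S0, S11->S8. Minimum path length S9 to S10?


BFS layer-by-layer from S9:
  dist 0: {S9}
  dist 1: {S5}
  dist 2: {S1, S6, S8, S11}
  dist 3: {S0, S2, S7}
  dist 4: {S3, S10}
  -> S10 reached at distance 4
Shortest path length = 4

4


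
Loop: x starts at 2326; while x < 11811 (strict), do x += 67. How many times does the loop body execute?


Step 1: x goes from 2326 toward 11811 by 67; the body runs while x<11811, so iterations = ceil((bound-start)/step)
Step 2: Distance=9485
Step 3: ceil(9485/67)=142

142


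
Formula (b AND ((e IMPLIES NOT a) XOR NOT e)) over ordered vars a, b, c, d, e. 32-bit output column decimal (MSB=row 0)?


Formula: (b AND ((e IMPLIES NOT a) XOR NOT e)) over a, b, c, d, e (32 rows)
Evaluate each row (bits = a,b,c,d,e, MSB first):
  row 0 [00000]: (0 AND ((0 IMPLIES NOT 0) XOR NOT 0)) -> 0
  row 1 [00001]: (0 AND ((1 IMPLIES NOT 0) XOR NOT 1)) -> 0
  row 2 [00010]: (0 AND ((0 IMPLIES NOT 0) XOR NOT 0)) -> 0
  row 3 [00011]: (0 AND ((1 IMPLIES NOT 0) XOR NOT 1)) -> 0
  row 4 [00100]: (0 AND ((0 IMPLIES NOT 0) XOR NOT 0)) -> 0
  row 5 [00101]: (0 AND ((1 IMPLIES NOT 0) XOR NOT 1)) -> 0
  row 6 [00110]: (0 AND ((0 IMPLIES NOT 0) XOR NOT 0)) -> 0
  row 7 [00111]: (0 AND ((1 IMPLIES NOT 0) XOR NOT 1)) -> 0
  row 8 [01000]: (1 AND ((0 IMPLIES NOT 0) XOR NOT 0)) -> 0
  row 9 [01001]: (1 AND ((1 IMPLIES NOT 0) XOR NOT 1)) -> 1
  row 10 [01010]: (1 AND ((0 IMPLIES NOT 0) XOR NOT 0)) -> 0
  row 11 [01011]: (1 AND ((1 IMPLIES NOT 0) XOR NOT 1)) -> 1
  row 12 [01100]: (1 AND ((0 IMPLIES NOT 0) XOR NOT 0)) -> 0
  row 13 [01101]: (1 AND ((1 IMPLIES NOT 0) XOR NOT 1)) -> 1
  row 14 [01110]: (1 AND ((0 IMPLIES NOT 0) XOR NOT 0)) -> 0
  row 15 [01111]: (1 AND ((1 IMPLIES NOT 0) XOR NOT 1)) -> 1
  row 16 [10000]: (0 AND ((0 IMPLIES NOT 1) XOR NOT 0)) -> 0
  row 17 [10001]: (0 AND ((1 IMPLIES NOT 1) XOR NOT 1)) -> 0
  row 18 [10010]: (0 AND ((0 IMPLIES NOT 1) XOR NOT 0)) -> 0
  row 19 [10011]: (0 AND ((1 IMPLIES NOT 1) XOR NOT 1)) -> 0
  row 20 [10100]: (0 AND ((0 IMPLIES NOT 1) XOR NOT 0)) -> 0
  row 21 [10101]: (0 AND ((1 IMPLIES NOT 1) XOR NOT 1)) -> 0
  row 22 [10110]: (0 AND ((0 IMPLIES NOT 1) XOR NOT 0)) -> 0
  row 23 [10111]: (0 AND ((1 IMPLIES NOT 1) XOR NOT 1)) -> 0
  row 24 [11000]: (1 AND ((0 IMPLIES NOT 1) XOR NOT 0)) -> 0
  row 25 [11001]: (1 AND ((1 IMPLIES NOT 1) XOR NOT 1)) -> 0
  row 26 [11010]: (1 AND ((0 IMPLIES NOT 1) XOR NOT 0)) -> 0
  row 27 [11011]: (1 AND ((1 IMPLIES NOT 1) XOR NOT 1)) -> 0
  row 28 [11100]: (1 AND ((0 IMPLIES NOT 1) XOR NOT 0)) -> 0
  row 29 [11101]: (1 AND ((1 IMPLIES NOT 1) XOR NOT 1)) -> 0
  row 30 [11110]: (1 AND ((0 IMPLIES NOT 1) XOR NOT 0)) -> 0
  row 31 [11111]: (1 AND ((1 IMPLIES NOT 1) XOR NOT 1)) -> 0
Full result column, 4 rows per line (a,b,c fixed per line; d,e runs 00..11 left to right):
  rows 0-3 [a,b,c=000]: 0000  = hex 0
  rows 4-7 [a,b,c=001]: 0000  = hex 0
  rows 8-11 [a,b,c=010]: 0101  = hex 5
  rows 12-15 [a,b,c=011]: 0101  = hex 5
  rows 16-19 [a,b,c=100]: 0000  = hex 0
  rows 20-23 [a,b,c=101]: 0000  = hex 0
  rows 24-27 [a,b,c=110]: 0000  = hex 0
  rows 28-31 [a,b,c=111]: 0000  = hex 0
Output column (row 0 .. row 31) = 00000000010101010000000000000000
Output column grouped in 4s = 0000 0000 0101 0101 0000 0000 0000 0000 = 0x00550000
Convert to decimal digit by digit (value = value*16 + digit):
  0 -> 0
  0*16 + 0 = 0
  0*16 + 5 = 5
  5*16 + 5 = 85
  85*16 + 0 = 1360
  1360*16 + 0 = 21760
  21760*16 + 0 = 348160
  348160*16 + 0 = 5570560
Decimal = 5570560

5570560


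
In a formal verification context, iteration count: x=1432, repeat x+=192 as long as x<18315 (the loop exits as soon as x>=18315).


Step 1: x goes from 1432 toward 18315 by 192; the body runs while x<18315, so iterations = ceil((bound-start)/step)
Step 2: Distance=16883
Step 3: ceil(16883/192)=88

88


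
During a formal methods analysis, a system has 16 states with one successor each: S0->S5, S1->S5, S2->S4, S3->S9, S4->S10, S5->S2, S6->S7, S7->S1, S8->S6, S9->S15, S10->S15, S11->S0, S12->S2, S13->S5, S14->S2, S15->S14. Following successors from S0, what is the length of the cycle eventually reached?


Trace from S0 until a state repeats:
  S0 -> S5 -> S2 -> S4 -> S10 -> S15 -> S14 -> S2
S2 first seen at step 2, revisited at step 7.
Cycle length = 7 - 2 = 5

5


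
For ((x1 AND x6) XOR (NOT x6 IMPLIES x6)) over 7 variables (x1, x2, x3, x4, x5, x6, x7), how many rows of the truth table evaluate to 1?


Formula: ((x1 AND x6) XOR (NOT x6 IMPLIES x6)) over 7 vars (128 rows)
Evaluate each row (x1, x2, x3, x4, x5, x6, x7 as bits, MSB first):
  row 0 [0000000]: ((0 AND 0) XOR (NOT 0 IMPLIES 0)) -> 0
  row 1 [0000001]: ((0 AND 0) XOR (NOT 0 IMPLIES 0)) -> 0
  row 2 [0000010]: ((0 AND 1) XOR (NOT 1 IMPLIES 1)) -> 1
  row 3 [0000011]: ((0 AND 1) XOR (NOT 1 IMPLIES 1)) -> 1
  row 4 [0000100]: ((0 AND 0) XOR (NOT 0 IMPLIES 0)) -> 0
  (every remaining row is evaluated the same way; all 128 results are listed next)
Full result column, 8 rows per line (x1,x2,x3,x4 fixed per line; x5,x6,x7 runs 000..111 left to right):
  rows 0-7 [x1,x2,x3,x4=0000]: 00110011  (ones: 4)
  rows 8-15 [x1,x2,x3,x4=0001]: 00110011  (ones: 4)
  rows 16-23 [x1,x2,x3,x4=0010]: 00110011  (ones: 4)
  rows 24-31 [x1,x2,x3,x4=0011]: 00110011  (ones: 4)
  rows 32-39 [x1,x2,x3,x4=0100]: 00110011  (ones: 4)
  rows 40-47 [x1,x2,x3,x4=0101]: 00110011  (ones: 4)
  rows 48-55 [x1,x2,x3,x4=0110]: 00110011  (ones: 4)
  rows 56-63 [x1,x2,x3,x4=0111]: 00110011  (ones: 4)
  rows 64-71 [x1,x2,x3,x4=1000]: 00000000  (ones: 0)
  rows 72-79 [x1,x2,x3,x4=1001]: 00000000  (ones: 0)
  rows 80-87 [x1,x2,x3,x4=1010]: 00000000  (ones: 0)
  rows 88-95 [x1,x2,x3,x4=1011]: 00000000  (ones: 0)
  rows 96-103 [x1,x2,x3,x4=1100]: 00000000  (ones: 0)
  rows 104-111 [x1,x2,x3,x4=1101]: 00000000  (ones: 0)
  rows 112-119 [x1,x2,x3,x4=1110]: 00000000  (ones: 0)
  rows 120-127 [x1,x2,x3,x4=1111]: 00000000  (ones: 0)
Count of 1-rows = 4+4+4+4+4+4+4+4+0+0+0+0+0+0+0+0 = 32

32


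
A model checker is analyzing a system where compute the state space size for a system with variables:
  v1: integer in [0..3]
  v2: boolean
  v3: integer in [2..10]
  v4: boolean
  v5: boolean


State space = product of domain sizes of all variables.
Domain sizes:
  v1 (integer in [0..3]): 4
  v2 (boolean): 2
  v3 (integer in [2..10]): 9
  v4 (boolean): 2
  v5 (boolean): 2
Product = 4 * 2 * 9 * 2 * 2 = 288

288


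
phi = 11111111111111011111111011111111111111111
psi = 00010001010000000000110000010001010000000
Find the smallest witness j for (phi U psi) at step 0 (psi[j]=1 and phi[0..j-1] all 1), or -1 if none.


(phi U psi) at 0: need smallest j with psi[j]=1 and phi[i]=1 for all i in [0,j).
Scan from step 0:
  step 0: phi=1, psi=0 -> continue
  step 1: phi=1, psi=0 -> continue
  step 2: phi=1, psi=0 -> continue
  step 3: psi=1 and phi held for [0,3) -> witness found
Witness step = 3

3


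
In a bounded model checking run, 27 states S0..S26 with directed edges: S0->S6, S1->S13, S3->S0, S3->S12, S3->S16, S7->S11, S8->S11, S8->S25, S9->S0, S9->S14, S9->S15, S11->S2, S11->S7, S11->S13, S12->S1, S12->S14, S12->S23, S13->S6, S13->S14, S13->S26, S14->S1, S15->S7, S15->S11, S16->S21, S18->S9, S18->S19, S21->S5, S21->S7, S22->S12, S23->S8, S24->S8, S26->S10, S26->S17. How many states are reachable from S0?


BFS from S0:
  layer 0: {S0}
  layer 1: {S6}
Reachable set: {S0, S6}
Count = 2

2


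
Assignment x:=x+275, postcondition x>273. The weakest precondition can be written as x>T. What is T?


Formula: wp(x:=E, P) = P[E/x] (substitute E for x in postcondition)
Step 1: Postcondition: x>273
Step 2: Substitute x+275 for x: x+275>273
Step 3: Solve for x: x > 273-275 = -2

-2


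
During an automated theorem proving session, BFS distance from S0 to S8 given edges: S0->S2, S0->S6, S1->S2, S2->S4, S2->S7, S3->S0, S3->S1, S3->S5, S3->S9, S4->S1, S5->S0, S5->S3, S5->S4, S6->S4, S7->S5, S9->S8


BFS layer-by-layer from S0:
  dist 0: {S0}
  dist 1: {S2, S6}
  dist 2: {S4, S7}
  dist 3: {S1, S5}
  dist 4: {S3}
  dist 5: {S9}
  dist 6: {S8}
  -> S8 reached at distance 6
Shortest path length = 6

6


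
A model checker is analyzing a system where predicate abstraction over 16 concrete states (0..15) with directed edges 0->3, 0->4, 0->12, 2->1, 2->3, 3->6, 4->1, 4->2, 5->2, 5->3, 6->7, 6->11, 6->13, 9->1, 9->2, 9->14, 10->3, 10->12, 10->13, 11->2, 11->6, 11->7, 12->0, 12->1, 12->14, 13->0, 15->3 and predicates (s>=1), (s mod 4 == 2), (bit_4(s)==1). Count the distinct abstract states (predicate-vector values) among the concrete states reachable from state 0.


BFS from 0:
Concrete reachable: {0, 1, 2, 3, 4, 6, 7, 11, 12, 13, 14}
Abstract via predicates (s>=1), (s mod 4 == 2), (bit_4(s)==1):
  (0,0,0) <- {0}
  (1,0,0) <- {1, 3, 4, 7, 11, 12, 13}
  (1,1,0) <- {2, 6, 14}
Distinct abstract states = 3

3


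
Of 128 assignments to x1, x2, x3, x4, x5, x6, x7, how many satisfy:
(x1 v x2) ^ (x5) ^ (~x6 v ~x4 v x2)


CNF with 3 clauses over 7 vars (128 assignments).
An assignment satisfies CNF iff every clause has >=1 true literal.
Check each row (bits = x1,x2,x3,x4,x5,x6,x7; clause T/F shown):
  row 0 [0000000]: clauses=FFT -> 0
  row 1 [0000001]: clauses=FFT -> 0
  row 2 [0000010]: clauses=FFT -> 0
  row 3 [0000011]: clauses=FFT -> 0
  row 4 [0000100]: clauses=FTT -> 0
  (every remaining row is evaluated the same way; all 128 results are listed next)
Full result column, 8 rows per line (x1,x2,x3,x4 fixed per line; x5,x6,x7 runs 000..111 left to right):
  rows 0-7 [x1,x2,x3,x4=0000]: 00000000  (ones: 0)
  rows 8-15 [x1,x2,x3,x4=0001]: 00000000  (ones: 0)
  rows 16-23 [x1,x2,x3,x4=0010]: 00000000  (ones: 0)
  rows 24-31 [x1,x2,x3,x4=0011]: 00000000  (ones: 0)
  rows 32-39 [x1,x2,x3,x4=0100]: 00001111  (ones: 4)
  rows 40-47 [x1,x2,x3,x4=0101]: 00001111  (ones: 4)
  rows 48-55 [x1,x2,x3,x4=0110]: 00001111  (ones: 4)
  rows 56-63 [x1,x2,x3,x4=0111]: 00001111  (ones: 4)
  rows 64-71 [x1,x2,x3,x4=1000]: 00001111  (ones: 4)
  rows 72-79 [x1,x2,x3,x4=1001]: 00001100  (ones: 2)
  rows 80-87 [x1,x2,x3,x4=1010]: 00001111  (ones: 4)
  rows 88-95 [x1,x2,x3,x4=1011]: 00001100  (ones: 2)
  rows 96-103 [x1,x2,x3,x4=1100]: 00001111  (ones: 4)
  rows 104-111 [x1,x2,x3,x4=1101]: 00001111  (ones: 4)
  rows 112-119 [x1,x2,x3,x4=1110]: 00001111  (ones: 4)
  rows 120-127 [x1,x2,x3,x4=1111]: 00001111  (ones: 4)
Satisfying assignments = 0+0+0+0+4+4+4+4+4+2+4+2+4+4+4+4 = 44

44


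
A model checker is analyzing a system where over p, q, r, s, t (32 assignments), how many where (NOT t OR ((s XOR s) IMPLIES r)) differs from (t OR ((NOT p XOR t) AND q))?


F1 = (NOT t OR ((s XOR s) IMPLIES r))
F2 = (t OR ((NOT p XOR t) AND q))
Evaluate both on each of 32 rows (bits = p,q,r,s,t):
  row 0 [00000]: F1=1 F2=0 (differ) -> 1
  row 1 [00001]: F1=1 F2=1 -> 0
  row 2 [00010]: F1=1 F2=0 (differ) -> 1
  row 3 [00011]: F1=1 F2=1 -> 0
  row 4 [00100]: F1=1 F2=0 (differ) -> 1
  row 5 [00101]: F1=1 F2=1 -> 0
  row 6 [00110]: F1=1 F2=0 (differ) -> 1
  row 7 [00111]: F1=1 F2=1 -> 0
  row 8 [01000]: F1=1 F2=1 -> 0
  row 9 [01001]: F1=1 F2=1 -> 0
  row 10 [01010]: F1=1 F2=1 -> 0
  row 11 [01011]: F1=1 F2=1 -> 0
  row 12 [01100]: F1=1 F2=1 -> 0
  row 13 [01101]: F1=1 F2=1 -> 0
  row 14 [01110]: F1=1 F2=1 -> 0
  row 15 [01111]: F1=1 F2=1 -> 0
  row 16 [10000]: F1=1 F2=0 (differ) -> 1
  row 17 [10001]: F1=1 F2=1 -> 0
  row 18 [10010]: F1=1 F2=0 (differ) -> 1
  row 19 [10011]: F1=1 F2=1 -> 0
  row 20 [10100]: F1=1 F2=0 (differ) -> 1
  row 21 [10101]: F1=1 F2=1 -> 0
  row 22 [10110]: F1=1 F2=0 (differ) -> 1
  row 23 [10111]: F1=1 F2=1 -> 0
  row 24 [11000]: F1=1 F2=0 (differ) -> 1
  row 25 [11001]: F1=1 F2=1 -> 0
  row 26 [11010]: F1=1 F2=0 (differ) -> 1
  row 27 [11011]: F1=1 F2=1 -> 0
  row 28 [11100]: F1=1 F2=0 (differ) -> 1
  row 29 [11101]: F1=1 F2=1 -> 0
  row 30 [11110]: F1=1 F2=0 (differ) -> 1
  row 31 [11111]: F1=1 F2=1 -> 0
Full result column, 8 rows per line (p,q fixed per line; r,s,t runs 000..111 left to right):
  rows 0-7 [p,q=00]: 10101010  (ones: 4)
  rows 8-15 [p,q=01]: 00000000  (ones: 0)
  rows 16-23 [p,q=10]: 10101010  (ones: 4)
  rows 24-31 [p,q=11]: 10101010  (ones: 4)
Disagreements = 4+0+4+4 = 12

12


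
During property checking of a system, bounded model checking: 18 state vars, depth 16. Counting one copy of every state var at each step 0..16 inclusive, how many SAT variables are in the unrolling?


BMC unrolls to depth k, creating one copy of each state var for steps 0..k.
Step count = 16 + 1 = 17 (steps 0 through 16)
Vars per step = 18
Total = 18 * 17 = 306

306


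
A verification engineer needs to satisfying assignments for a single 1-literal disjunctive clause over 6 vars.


Step 1: Total=2^6=64
Step 2: Unsat when all 1 false: 2^5=32
Step 3: Sat=64-32=32

32


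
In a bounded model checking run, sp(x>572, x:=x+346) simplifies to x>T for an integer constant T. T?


Formula: sp(P, x:=E) = exists old_x. (x = E[old_x/x]) AND P[old_x/x] (old_x is the value of x before the assignment; eliminate old_x by solving x = E[old_x/x] for old_x)
Step 1: Precondition P: x>572, i.e. old_x > 572
Step 2: Assignment gives x = old_x + 346, so old_x = x - 346
Step 3: Substitute into P: x - 346 > 572
Step 4: Simplify: x > 572+346 = 918

918


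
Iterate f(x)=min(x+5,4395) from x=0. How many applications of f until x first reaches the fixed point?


Step 1: x=0, cap=4395, increment=5
Step 2: x grows by 5 each step until capped at 4395; fixed point is x=4395
Step 3: iterations = ceil(4395/5) = 879

879


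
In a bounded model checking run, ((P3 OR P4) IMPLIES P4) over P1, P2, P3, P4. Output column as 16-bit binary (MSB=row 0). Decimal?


Formula: ((P3 OR P4) IMPLIES P4) over P1, P2, P3, P4 (16 rows)
Evaluate each row (bits = P1,P2,P3,P4, MSB first):
  row 0 [0000]: ((0 OR 0) IMPLIES 0) -> 1
  row 1 [0001]: ((0 OR 1) IMPLIES 1) -> 1
  row 2 [0010]: ((1 OR 0) IMPLIES 0) -> 0
  row 3 [0011]: ((1 OR 1) IMPLIES 1) -> 1
  row 4 [0100]: ((0 OR 0) IMPLIES 0) -> 1
  row 5 [0101]: ((0 OR 1) IMPLIES 1) -> 1
  row 6 [0110]: ((1 OR 0) IMPLIES 0) -> 0
  row 7 [0111]: ((1 OR 1) IMPLIES 1) -> 1
  row 8 [1000]: ((0 OR 0) IMPLIES 0) -> 1
  row 9 [1001]: ((0 OR 1) IMPLIES 1) -> 1
  row 10 [1010]: ((1 OR 0) IMPLIES 0) -> 0
  row 11 [1011]: ((1 OR 1) IMPLIES 1) -> 1
  row 12 [1100]: ((0 OR 0) IMPLIES 0) -> 1
  row 13 [1101]: ((0 OR 1) IMPLIES 1) -> 1
  row 14 [1110]: ((1 OR 0) IMPLIES 0) -> 0
  row 15 [1111]: ((1 OR 1) IMPLIES 1) -> 1
Full result column, 4 rows per line (P1,P2 fixed per line; P3,P4 runs 00..11 left to right):
  rows 0-3 [P1,P2=00]: 1101  = hex D
  rows 4-7 [P1,P2=01]: 1101  = hex D
  rows 8-11 [P1,P2=10]: 1101  = hex D
  rows 12-15 [P1,P2=11]: 1101  = hex D
Output column (row 0 .. row 15) = 1101110111011101
Output column grouped in 4s = 1101 1101 1101 1101 = 0xDDDD
Convert to decimal digit by digit (value = value*16 + digit):
  D -> 13
  13*16 + 13 (D) = 221
  221*16 + 13 (D) = 3549
  3549*16 + 13 (D) = 56797
Decimal = 56797

56797


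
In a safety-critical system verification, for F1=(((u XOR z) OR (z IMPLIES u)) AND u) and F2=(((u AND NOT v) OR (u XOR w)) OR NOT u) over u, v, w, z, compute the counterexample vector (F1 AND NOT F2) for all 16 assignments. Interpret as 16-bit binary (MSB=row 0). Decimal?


F1 = (((u XOR z) OR (z IMPLIES u)) AND u)
F2 = (((u AND NOT v) OR (u XOR w)) OR NOT u)
Counterexample to F1=>F2 is where F1=1 and F2=0.
Evaluate each row (bits = u,v,w,z, MSB first):
  row 0 [0000]: F1=0 F2=1 -> F1&~F2 -> 0
  row 1 [0001]: F1=0 F2=1 -> F1&~F2 -> 0
  row 2 [0010]: F1=0 F2=1 -> F1&~F2 -> 0
  row 3 [0011]: F1=0 F2=1 -> F1&~F2 -> 0
  row 4 [0100]: F1=0 F2=1 -> F1&~F2 -> 0
  row 5 [0101]: F1=0 F2=1 -> F1&~F2 -> 0
  row 6 [0110]: F1=0 F2=1 -> F1&~F2 -> 0
  row 7 [0111]: F1=0 F2=1 -> F1&~F2 -> 0
  row 8 [1000]: F1=1 F2=1 -> F1&~F2 -> 0
  row 9 [1001]: F1=1 F2=1 -> F1&~F2 -> 0
  row 10 [1010]: F1=1 F2=1 -> F1&~F2 -> 0
  row 11 [1011]: F1=1 F2=1 -> F1&~F2 -> 0
  row 12 [1100]: F1=1 F2=1 -> F1&~F2 -> 0
  row 13 [1101]: F1=1 F2=1 -> F1&~F2 -> 0
  row 14 [1110]: F1=1 F2=0 -> F1&~F2 -> 1
  row 15 [1111]: F1=1 F2=0 -> F1&~F2 -> 1
Full result column, 4 rows per line (u,v fixed per line; w,z runs 00..11 left to right):
  rows 0-3 [u,v=00]: 0000  = hex 0
  rows 4-7 [u,v=01]: 0000  = hex 0
  rows 8-11 [u,v=10]: 0000  = hex 0
  rows 12-15 [u,v=11]: 0011  = hex 3
Counterexample vector (row 0 .. row 15) = 0000000000000011
Output column grouped in 4s = 0000 0000 0000 0011 = 0x0003
Convert to decimal digit by digit (value = value*16 + digit):
  0 -> 0
  0*16 + 0 = 0
  0*16 + 0 = 0
  0*16 + 3 = 3
Decimal = 3

3


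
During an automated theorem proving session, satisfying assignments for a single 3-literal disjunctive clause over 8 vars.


Step 1: Total=2^8=256
Step 2: Unsat when all 3 false: 2^5=32
Step 3: Sat=256-32=224

224


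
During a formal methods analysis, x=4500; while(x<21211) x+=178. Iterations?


Step 1: x goes from 4500 toward 21211 by 178; the body runs while x<21211, so iterations = ceil((bound-start)/step)
Step 2: Distance=16711
Step 3: ceil(16711/178)=94

94


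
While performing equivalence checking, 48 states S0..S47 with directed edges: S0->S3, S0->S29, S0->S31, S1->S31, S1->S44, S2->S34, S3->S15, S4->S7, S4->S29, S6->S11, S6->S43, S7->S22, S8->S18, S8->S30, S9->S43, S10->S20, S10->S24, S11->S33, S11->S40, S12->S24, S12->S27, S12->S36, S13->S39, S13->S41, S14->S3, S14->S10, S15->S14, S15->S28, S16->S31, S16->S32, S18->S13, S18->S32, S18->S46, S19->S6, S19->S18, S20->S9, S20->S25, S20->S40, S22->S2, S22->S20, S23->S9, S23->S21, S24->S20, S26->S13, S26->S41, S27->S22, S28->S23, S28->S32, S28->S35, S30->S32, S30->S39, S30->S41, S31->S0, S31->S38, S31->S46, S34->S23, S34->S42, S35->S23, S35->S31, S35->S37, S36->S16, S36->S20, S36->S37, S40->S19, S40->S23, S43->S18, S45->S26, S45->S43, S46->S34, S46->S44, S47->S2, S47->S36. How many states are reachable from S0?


BFS from S0:
  layer 0: {S0}
  layer 1: {S3, S29, S31}
  layer 2: {S15, S38, S46}
  layer 3: {S14, S28, S34, S44}
  layer 4: {S10, S23, S32, S35, S42}
  layer 5: {S9, S20, S21, S24, S37}
  layer 6: {S25, S40, S43}
  layer 7: {S18, S19}
  layer 8: {S6, S13}
  layer 9: {S11, S39, S41}
  layer 10: {S33}
Reachable set: {S0, S3, S6, S9, S10, S11, S13, S14, S15, S18, S19, S20, S21, S23, S24, S25, S28, S29, S31, S32, S33, S34, S35, S37, S38, S39, S40, S41, S42, S43, S44, S46}
Count = 32

32


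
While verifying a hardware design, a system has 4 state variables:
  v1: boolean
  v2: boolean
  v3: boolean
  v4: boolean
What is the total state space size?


State space = product of domain sizes of all variables.
Domain sizes:
  v1 (boolean): 2
  v2 (boolean): 2
  v3 (boolean): 2
  v4 (boolean): 2
Product = 2 * 2 * 2 * 2 = 16

16


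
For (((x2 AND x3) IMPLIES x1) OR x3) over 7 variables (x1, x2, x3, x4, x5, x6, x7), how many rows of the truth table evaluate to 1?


Formula: (((x2 AND x3) IMPLIES x1) OR x3) over 7 vars (128 rows)
Evaluate each row (x1, x2, x3, x4, x5, x6, x7 as bits, MSB first):
  row 0 [0000000]: (((0 AND 0) IMPLIES 0) OR 0) -> 1
  row 1 [0000001]: (((0 AND 0) IMPLIES 0) OR 0) -> 1
  row 2 [0000010]: (((0 AND 0) IMPLIES 0) OR 0) -> 1
  row 3 [0000011]: (((0 AND 0) IMPLIES 0) OR 0) -> 1
  row 4 [0000100]: (((0 AND 0) IMPLIES 0) OR 0) -> 1
  (every remaining row is evaluated the same way; all 128 results are listed next)
Full result column, 8 rows per line (x1,x2,x3,x4 fixed per line; x5,x6,x7 runs 000..111 left to right):
  rows 0-7 [x1,x2,x3,x4=0000]: 11111111  (ones: 8)
  rows 8-15 [x1,x2,x3,x4=0001]: 11111111  (ones: 8)
  rows 16-23 [x1,x2,x3,x4=0010]: 11111111  (ones: 8)
  rows 24-31 [x1,x2,x3,x4=0011]: 11111111  (ones: 8)
  rows 32-39 [x1,x2,x3,x4=0100]: 11111111  (ones: 8)
  rows 40-47 [x1,x2,x3,x4=0101]: 11111111  (ones: 8)
  rows 48-55 [x1,x2,x3,x4=0110]: 11111111  (ones: 8)
  rows 56-63 [x1,x2,x3,x4=0111]: 11111111  (ones: 8)
  rows 64-71 [x1,x2,x3,x4=1000]: 11111111  (ones: 8)
  rows 72-79 [x1,x2,x3,x4=1001]: 11111111  (ones: 8)
  rows 80-87 [x1,x2,x3,x4=1010]: 11111111  (ones: 8)
  rows 88-95 [x1,x2,x3,x4=1011]: 11111111  (ones: 8)
  rows 96-103 [x1,x2,x3,x4=1100]: 11111111  (ones: 8)
  rows 104-111 [x1,x2,x3,x4=1101]: 11111111  (ones: 8)
  rows 112-119 [x1,x2,x3,x4=1110]: 11111111  (ones: 8)
  rows 120-127 [x1,x2,x3,x4=1111]: 11111111  (ones: 8)
Count of 1-rows = 8+8+8+8+8+8+8+8+8+8+8+8+8+8+8+8 = 128

128
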